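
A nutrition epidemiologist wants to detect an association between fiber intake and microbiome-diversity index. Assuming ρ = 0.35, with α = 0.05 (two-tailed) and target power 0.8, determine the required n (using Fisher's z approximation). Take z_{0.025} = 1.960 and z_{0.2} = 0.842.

Fisher's z: C = ½·ln((1+r)/(1−r)) = ½·ln(2.0769) = 0.3654.
n = ((z_{α/2} + z_β)/C)² + 3.
(1.960 + 0.842) / 0.3654 = 2.802 / 0.3654 = 7.668.
n = 7.668² + 3 = 58.80 + 3 = 61.8.
Round up.

n = 62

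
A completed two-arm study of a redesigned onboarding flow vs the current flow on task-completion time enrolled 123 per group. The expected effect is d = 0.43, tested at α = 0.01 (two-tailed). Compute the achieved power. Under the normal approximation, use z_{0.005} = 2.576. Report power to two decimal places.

For two equal groups, power = Φ(d·√(n/2) − z_{α/2}).
d·√(n/2) = 0.43 × √(123/2) = 0.43 × 7.842 = 3.372.
z_β = 3.372 − 2.576 = 0.796.
Power = Φ(0.796) = 0.787.

power ≈ 0.79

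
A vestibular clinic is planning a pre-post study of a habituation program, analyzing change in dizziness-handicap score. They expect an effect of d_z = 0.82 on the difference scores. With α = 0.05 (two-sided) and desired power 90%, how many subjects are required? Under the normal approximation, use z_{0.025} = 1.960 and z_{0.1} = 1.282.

For a paired (one-sample on differences) test: n = ((z_{α/2} + z_β) / d)².
z_{α/2} + z_β = 1.960 + 1.282 = 3.242.
n = (3.242 / 0.82)² = 3.954² = 15.63.
Round up.

n = 16 pairs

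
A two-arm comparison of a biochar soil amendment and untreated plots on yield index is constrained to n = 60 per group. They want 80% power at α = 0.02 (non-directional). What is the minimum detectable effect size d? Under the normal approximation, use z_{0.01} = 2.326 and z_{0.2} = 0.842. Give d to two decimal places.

d_min ≈ 0.58

For two independent groups of n = 60 each: d_min = (z_{α/2} + z_β)·√(2/n).
z-sum = 2.326 + 0.842 = 3.168.
d_min = 3.168 × √(2/60) = 3.168 × 0.1826 = 0.578.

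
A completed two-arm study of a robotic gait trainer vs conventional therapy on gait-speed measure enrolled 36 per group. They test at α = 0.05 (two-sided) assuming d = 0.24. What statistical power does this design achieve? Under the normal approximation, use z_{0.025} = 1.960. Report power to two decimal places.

power ≈ 0.17

For two equal groups, power = Φ(d·√(n/2) − z_{α/2}).
d·√(n/2) = 0.24 × √(36/2) = 0.24 × 4.243 = 1.018.
z_β = 1.018 − 1.960 = -0.942.
Power = Φ(-0.942) = 0.173.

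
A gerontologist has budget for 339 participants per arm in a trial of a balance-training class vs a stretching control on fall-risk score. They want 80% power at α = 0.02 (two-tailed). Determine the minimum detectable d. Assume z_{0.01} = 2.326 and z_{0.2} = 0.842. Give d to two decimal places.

For two independent groups of n = 339 each: d_min = (z_{α/2} + z_β)·√(2/n).
z-sum = 2.326 + 0.842 = 3.168.
d_min = 3.168 × √(2/339) = 3.168 × 0.0768 = 0.243.

d_min ≈ 0.24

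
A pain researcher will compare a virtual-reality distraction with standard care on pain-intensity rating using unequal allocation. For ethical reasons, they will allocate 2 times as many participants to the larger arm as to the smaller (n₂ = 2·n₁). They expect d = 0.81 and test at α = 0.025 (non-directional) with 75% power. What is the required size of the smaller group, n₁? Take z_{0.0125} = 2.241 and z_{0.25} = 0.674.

n₁ = 20

With allocation ratio k = n₂/n₁ = 2, Var(x̄₁−x̄₂) = σ²(1/n₁ + 1/(k·n₁)) = σ²·(k+1)/(k·n₁).
So n₁ = (1 + 1/k)·((z_{α/2} + z_β)/d)² = 1.500 × (2.915/0.81)².
n₁ = 1.500 × 12.95 = 19.4.
Round up: n₁ = 20, giving n₂ = 2 × 20 = 40.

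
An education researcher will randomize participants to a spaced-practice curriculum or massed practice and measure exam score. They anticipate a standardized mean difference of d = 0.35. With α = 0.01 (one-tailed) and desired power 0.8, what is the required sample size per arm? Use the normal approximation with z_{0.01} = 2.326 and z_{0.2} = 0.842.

n = 164 per group

For two independent groups with equal n: n = 2·((z_{α} + z_β) / d)².
z_{α} + z_β = 2.326 + 0.842 = 3.168.
n = 2 × (3.168 / 0.35)² = 2 × 9.051² = 2 × 81.93 = 163.9.
Round up to the next whole participant.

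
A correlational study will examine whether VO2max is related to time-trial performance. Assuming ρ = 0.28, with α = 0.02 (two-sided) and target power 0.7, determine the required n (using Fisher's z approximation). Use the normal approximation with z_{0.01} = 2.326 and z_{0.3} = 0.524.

Fisher's z: C = ½·ln((1+r)/(1−r)) = ½·ln(1.7778) = 0.2877.
n = ((z_{α/2} + z_β)/C)² + 3.
(2.326 + 0.524) / 0.2877 = 2.850 / 0.2877 = 9.906.
n = 9.906² + 3 = 98.13 + 3 = 101.1.
Round up.

n = 102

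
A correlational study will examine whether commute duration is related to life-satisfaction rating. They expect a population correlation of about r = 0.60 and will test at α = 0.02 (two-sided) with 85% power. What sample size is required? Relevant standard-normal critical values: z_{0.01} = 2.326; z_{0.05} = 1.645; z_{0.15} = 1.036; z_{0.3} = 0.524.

n = 27

Fisher's z: C = ½·ln((1+r)/(1−r)) = ½·ln(4.0000) = 0.6931.
n = ((z_{α/2} + z_β)/C)² + 3.
(2.326 + 1.036) / 0.6931 = 3.362 / 0.6931 = 4.851.
n = 4.851² + 3 = 23.53 + 3 = 26.5.
Round up.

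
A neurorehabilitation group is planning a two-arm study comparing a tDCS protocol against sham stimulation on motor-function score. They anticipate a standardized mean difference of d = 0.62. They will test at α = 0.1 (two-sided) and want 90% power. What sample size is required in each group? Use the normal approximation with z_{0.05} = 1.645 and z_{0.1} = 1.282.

For two independent groups with equal n: n = 2·((z_{α/2} + z_β) / d)².
z_{α/2} + z_β = 1.645 + 1.282 = 2.927.
n = 2 × (2.927 / 0.62)² = 2 × 4.721² = 2 × 22.29 = 44.6.
Round up to the next whole participant.

n = 45 per group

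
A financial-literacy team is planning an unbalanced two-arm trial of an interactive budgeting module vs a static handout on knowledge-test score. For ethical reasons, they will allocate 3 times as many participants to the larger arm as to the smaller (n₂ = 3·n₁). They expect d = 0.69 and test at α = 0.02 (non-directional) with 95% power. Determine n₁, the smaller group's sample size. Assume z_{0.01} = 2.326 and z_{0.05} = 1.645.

With allocation ratio k = n₂/n₁ = 3, Var(x̄₁−x̄₂) = σ²(1/n₁ + 1/(k·n₁)) = σ²·(k+1)/(k·n₁).
So n₁ = (1 + 1/k)·((z_{α/2} + z_β)/d)² = 1.333 × (3.971/0.69)².
n₁ = 1.333 × 33.12 = 44.2.
Round up: n₁ = 45, giving n₂ = 3 × 45 = 135.

n₁ = 45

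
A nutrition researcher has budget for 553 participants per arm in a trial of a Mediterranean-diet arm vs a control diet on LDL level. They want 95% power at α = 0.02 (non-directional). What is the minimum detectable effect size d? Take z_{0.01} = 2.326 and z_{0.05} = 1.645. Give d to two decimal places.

d_min ≈ 0.24

For two independent groups of n = 553 each: d_min = (z_{α/2} + z_β)·√(2/n).
z-sum = 2.326 + 1.645 = 3.971.
d_min = 3.971 × √(2/553) = 3.971 × 0.0601 = 0.239.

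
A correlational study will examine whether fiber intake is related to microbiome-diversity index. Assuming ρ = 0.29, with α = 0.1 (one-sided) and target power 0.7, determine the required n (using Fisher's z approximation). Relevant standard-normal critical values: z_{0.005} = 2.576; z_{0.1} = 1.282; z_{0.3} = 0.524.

n = 40

Fisher's z: C = ½·ln((1+r)/(1−r)) = ½·ln(1.8169) = 0.2986.
n = ((z_{α} + z_β)/C)² + 3.
(1.282 + 0.524) / 0.2986 = 1.806 / 0.2986 = 6.048.
n = 6.048² + 3 = 36.58 + 3 = 39.6.
Round up.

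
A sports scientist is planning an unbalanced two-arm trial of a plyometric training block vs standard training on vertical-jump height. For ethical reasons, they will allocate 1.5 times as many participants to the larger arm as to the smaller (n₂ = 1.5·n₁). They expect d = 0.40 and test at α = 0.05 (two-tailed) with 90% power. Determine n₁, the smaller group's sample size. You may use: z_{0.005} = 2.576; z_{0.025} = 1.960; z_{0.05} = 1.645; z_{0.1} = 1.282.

With allocation ratio k = n₂/n₁ = 1.5, Var(x̄₁−x̄₂) = σ²(1/n₁ + 1/(k·n₁)) = σ²·(k+1)/(k·n₁).
So n₁ = (1 + 1/k)·((z_{α/2} + z_β)/d)² = 1.667 × (3.242/0.40)².
n₁ = 1.667 × 65.69 = 109.5.
Round up: n₁ = 110, giving n₂ = 1.5 × 110 = 165.

n₁ = 110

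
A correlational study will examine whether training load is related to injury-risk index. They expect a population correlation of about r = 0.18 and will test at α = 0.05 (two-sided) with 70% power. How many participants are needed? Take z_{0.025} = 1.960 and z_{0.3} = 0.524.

n = 190

Fisher's z: C = ½·ln((1+r)/(1−r)) = ½·ln(1.4390) = 0.1820.
n = ((z_{α/2} + z_β)/C)² + 3.
(1.960 + 0.524) / 0.1820 = 2.484 / 0.1820 = 13.648.
n = 13.648² + 3 = 186.28 + 3 = 189.3.
Round up.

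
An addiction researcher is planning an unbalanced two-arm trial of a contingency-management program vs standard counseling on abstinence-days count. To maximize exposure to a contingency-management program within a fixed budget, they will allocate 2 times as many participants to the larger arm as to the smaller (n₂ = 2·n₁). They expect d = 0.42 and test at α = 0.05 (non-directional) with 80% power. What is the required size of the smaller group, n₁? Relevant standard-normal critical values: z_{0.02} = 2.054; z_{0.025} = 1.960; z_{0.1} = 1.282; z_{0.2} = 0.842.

With allocation ratio k = n₂/n₁ = 2, Var(x̄₁−x̄₂) = σ²(1/n₁ + 1/(k·n₁)) = σ²·(k+1)/(k·n₁).
So n₁ = (1 + 1/k)·((z_{α/2} + z_β)/d)² = 1.500 × (2.802/0.42)².
n₁ = 1.500 × 44.51 = 66.8.
Round up: n₁ = 67, giving n₂ = 2 × 67 = 134.

n₁ = 67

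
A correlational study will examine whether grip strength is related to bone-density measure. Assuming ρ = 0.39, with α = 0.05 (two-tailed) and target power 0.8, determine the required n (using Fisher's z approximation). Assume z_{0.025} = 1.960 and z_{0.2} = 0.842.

n = 50

Fisher's z: C = ½·ln((1+r)/(1−r)) = ½·ln(2.2787) = 0.4118.
n = ((z_{α/2} + z_β)/C)² + 3.
(1.960 + 0.842) / 0.4118 = 2.802 / 0.4118 = 6.804.
n = 6.804² + 3 = 46.30 + 3 = 49.3.
Round up.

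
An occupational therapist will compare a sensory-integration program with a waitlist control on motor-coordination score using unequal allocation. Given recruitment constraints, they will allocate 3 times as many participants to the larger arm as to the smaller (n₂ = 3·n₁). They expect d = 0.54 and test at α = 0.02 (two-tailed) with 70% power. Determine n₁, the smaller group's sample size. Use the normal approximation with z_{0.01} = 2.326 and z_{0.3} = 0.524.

n₁ = 38

With allocation ratio k = n₂/n₁ = 3, Var(x̄₁−x̄₂) = σ²(1/n₁ + 1/(k·n₁)) = σ²·(k+1)/(k·n₁).
So n₁ = (1 + 1/k)·((z_{α/2} + z_β)/d)² = 1.333 × (2.850/0.54)².
n₁ = 1.333 × 27.85 = 37.1.
Round up: n₁ = 38, giving n₂ = 3 × 38 = 114.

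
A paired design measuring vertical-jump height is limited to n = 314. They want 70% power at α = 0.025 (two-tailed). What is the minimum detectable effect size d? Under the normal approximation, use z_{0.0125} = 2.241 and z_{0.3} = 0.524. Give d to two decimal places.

d_min ≈ 0.16

For a single sample (or paired design) of n = 314: d_min = (z_{α/2} + z_β)/√n.
z-sum = 2.241 + 0.524 = 2.765.
d_min = 2.765 / √314 = 2.765 / 17.720 = 0.156.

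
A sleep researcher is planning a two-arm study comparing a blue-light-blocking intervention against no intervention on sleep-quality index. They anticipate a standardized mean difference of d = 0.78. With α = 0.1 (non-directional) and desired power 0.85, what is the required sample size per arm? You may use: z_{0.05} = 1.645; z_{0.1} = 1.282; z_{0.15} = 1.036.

For two independent groups with equal n: n = 2·((z_{α/2} + z_β) / d)².
z_{α/2} + z_β = 1.645 + 1.036 = 2.681.
n = 2 × (2.681 / 0.78)² = 2 × 3.437² = 2 × 11.81 = 23.6.
Round up to the next whole participant.

n = 24 per group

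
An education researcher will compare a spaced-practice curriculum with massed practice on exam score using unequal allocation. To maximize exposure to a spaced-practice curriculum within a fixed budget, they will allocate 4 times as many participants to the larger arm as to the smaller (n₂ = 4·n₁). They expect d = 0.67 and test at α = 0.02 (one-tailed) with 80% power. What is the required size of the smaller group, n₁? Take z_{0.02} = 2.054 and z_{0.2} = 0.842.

n₁ = 24

With allocation ratio k = n₂/n₁ = 4, Var(x̄₁−x̄₂) = σ²(1/n₁ + 1/(k·n₁)) = σ²·(k+1)/(k·n₁).
So n₁ = (1 + 1/k)·((z_{α} + z_β)/d)² = 1.250 × (2.896/0.67)².
n₁ = 1.250 × 18.68 = 23.4.
Round up: n₁ = 24, giving n₂ = 4 × 24 = 96.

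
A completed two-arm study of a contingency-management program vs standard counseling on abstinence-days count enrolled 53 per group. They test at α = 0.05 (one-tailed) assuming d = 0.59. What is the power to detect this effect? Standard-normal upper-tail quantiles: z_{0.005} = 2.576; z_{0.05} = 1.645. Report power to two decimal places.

power ≈ 0.92

For two equal groups, power = Φ(d·√(n/2) − z_{α}).
d·√(n/2) = 0.59 × √(53/2) = 0.59 × 5.148 = 3.037.
z_β = 3.037 − 1.645 = 1.392.
Power = Φ(1.392) = 0.918.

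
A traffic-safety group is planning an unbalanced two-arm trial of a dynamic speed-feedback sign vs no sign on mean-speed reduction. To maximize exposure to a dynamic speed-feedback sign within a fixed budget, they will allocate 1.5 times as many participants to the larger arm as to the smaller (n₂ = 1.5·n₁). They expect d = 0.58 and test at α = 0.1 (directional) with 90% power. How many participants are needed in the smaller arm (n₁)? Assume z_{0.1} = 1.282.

With allocation ratio k = n₂/n₁ = 1.5, Var(x̄₁−x̄₂) = σ²(1/n₁ + 1/(k·n₁)) = σ²·(k+1)/(k·n₁).
So n₁ = (1 + 1/k)·((z_{α} + z_β)/d)² = 1.667 × (2.564/0.58)².
n₁ = 1.667 × 19.54 = 32.6.
Round up: n₁ = 33, giving n₂ = ⌈1.5 × 33⌉ = ⌈49.5⌉ = 50.

n₁ = 33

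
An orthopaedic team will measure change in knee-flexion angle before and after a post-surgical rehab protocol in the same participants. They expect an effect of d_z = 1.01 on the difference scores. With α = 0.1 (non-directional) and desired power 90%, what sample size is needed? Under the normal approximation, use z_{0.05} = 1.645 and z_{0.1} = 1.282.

For a paired (one-sample on differences) test: n = ((z_{α/2} + z_β) / d)².
z_{α/2} + z_β = 1.645 + 1.282 = 2.927.
n = (2.927 / 1.01)² = 2.898² = 8.40.
Round up.

n = 9 pairs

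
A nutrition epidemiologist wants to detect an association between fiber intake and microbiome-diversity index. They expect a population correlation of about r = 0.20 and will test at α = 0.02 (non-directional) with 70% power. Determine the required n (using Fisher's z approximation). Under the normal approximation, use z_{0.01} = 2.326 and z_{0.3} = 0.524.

n = 201

Fisher's z: C = ½·ln((1+r)/(1−r)) = ½·ln(1.5000) = 0.2027.
n = ((z_{α/2} + z_β)/C)² + 3.
(2.326 + 0.524) / 0.2027 = 2.850 / 0.2027 = 14.060.
n = 14.060² + 3 = 197.69 + 3 = 200.7.
Round up.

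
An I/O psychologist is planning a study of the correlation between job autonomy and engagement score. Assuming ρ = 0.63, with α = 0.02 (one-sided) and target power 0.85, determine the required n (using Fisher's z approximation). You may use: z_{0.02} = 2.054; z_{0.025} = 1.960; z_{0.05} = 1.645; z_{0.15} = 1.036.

n = 21

Fisher's z: C = ½·ln((1+r)/(1−r)) = ½·ln(4.4054) = 0.7414.
n = ((z_{α} + z_β)/C)² + 3.
(2.054 + 1.036) / 0.7414 = 3.090 / 0.7414 = 4.168.
n = 4.168² + 3 = 17.37 + 3 = 20.4.
Round up.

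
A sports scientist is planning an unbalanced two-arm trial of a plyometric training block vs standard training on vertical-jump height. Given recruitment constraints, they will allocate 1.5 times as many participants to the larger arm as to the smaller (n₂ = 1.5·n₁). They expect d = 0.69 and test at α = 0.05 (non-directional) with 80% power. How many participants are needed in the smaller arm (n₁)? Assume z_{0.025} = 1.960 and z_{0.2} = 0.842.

n₁ = 28

With allocation ratio k = n₂/n₁ = 1.5, Var(x̄₁−x̄₂) = σ²(1/n₁ + 1/(k·n₁)) = σ²·(k+1)/(k·n₁).
So n₁ = (1 + 1/k)·((z_{α/2} + z_β)/d)² = 1.667 × (2.802/0.69)².
n₁ = 1.667 × 16.49 = 27.5.
Round up: n₁ = 28, giving n₂ = 1.5 × 28 = 42.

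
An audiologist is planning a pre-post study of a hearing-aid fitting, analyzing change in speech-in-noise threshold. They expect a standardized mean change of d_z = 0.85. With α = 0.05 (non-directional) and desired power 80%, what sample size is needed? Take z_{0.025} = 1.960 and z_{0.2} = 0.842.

For a paired (one-sample on differences) test: n = ((z_{α/2} + z_β) / d)².
z_{α/2} + z_β = 1.960 + 0.842 = 2.802.
n = (2.802 / 0.85)² = 3.296² = 10.87.
Round up.

n = 11 pairs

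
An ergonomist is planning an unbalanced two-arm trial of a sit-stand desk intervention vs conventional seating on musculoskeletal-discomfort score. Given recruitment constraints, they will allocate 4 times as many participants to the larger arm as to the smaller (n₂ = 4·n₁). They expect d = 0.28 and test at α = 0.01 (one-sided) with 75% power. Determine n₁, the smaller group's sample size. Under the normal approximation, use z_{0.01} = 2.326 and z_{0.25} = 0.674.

n₁ = 144

With allocation ratio k = n₂/n₁ = 4, Var(x̄₁−x̄₂) = σ²(1/n₁ + 1/(k·n₁)) = σ²·(k+1)/(k·n₁).
So n₁ = (1 + 1/k)·((z_{α} + z_β)/d)² = 1.250 × (3.000/0.28)².
n₁ = 1.250 × 114.80 = 143.5.
Round up: n₁ = 144, giving n₂ = 4 × 144 = 576.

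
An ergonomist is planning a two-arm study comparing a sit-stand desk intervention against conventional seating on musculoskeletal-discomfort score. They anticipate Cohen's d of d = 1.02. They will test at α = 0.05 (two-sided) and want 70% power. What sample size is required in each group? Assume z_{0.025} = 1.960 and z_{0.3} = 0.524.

n = 12 per group

For two independent groups with equal n: n = 2·((z_{α/2} + z_β) / d)².
z_{α/2} + z_β = 1.960 + 0.524 = 2.484.
n = 2 × (2.484 / 1.02)² = 2 × 2.435² = 2 × 5.93 = 11.9.
Round up to the next whole participant.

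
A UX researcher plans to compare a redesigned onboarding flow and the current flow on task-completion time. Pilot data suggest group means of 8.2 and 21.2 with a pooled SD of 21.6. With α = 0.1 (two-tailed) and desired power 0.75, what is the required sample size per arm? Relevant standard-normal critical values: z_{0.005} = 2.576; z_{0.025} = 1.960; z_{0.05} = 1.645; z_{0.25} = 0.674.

Cohen's d = |M₁ − M₂| / SD_pooled = |8.2 − 21.2| / 21.6 = 13.0 / 21.6 = 0.602.
For two independent groups with equal n: n = 2·((z_{α/2} + z_β) / d)².
z_{α/2} + z_β = 1.645 + 0.674 = 2.319.
n = 2 × (2.319 / 0.602)² = 2 × 3.852² = 2 × 14.84 = 29.7.
Round up to the next whole participant.

n = 30 per group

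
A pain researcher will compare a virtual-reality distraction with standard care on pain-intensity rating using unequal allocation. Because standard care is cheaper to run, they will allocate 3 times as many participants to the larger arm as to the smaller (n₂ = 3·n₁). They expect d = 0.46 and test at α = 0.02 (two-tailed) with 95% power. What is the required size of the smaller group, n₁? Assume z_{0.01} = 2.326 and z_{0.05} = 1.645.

n₁ = 100

With allocation ratio k = n₂/n₁ = 3, Var(x̄₁−x̄₂) = σ²(1/n₁ + 1/(k·n₁)) = σ²·(k+1)/(k·n₁).
So n₁ = (1 + 1/k)·((z_{α/2} + z_β)/d)² = 1.333 × (3.971/0.46)².
n₁ = 1.333 × 74.52 = 99.4.
Round up: n₁ = 100, giving n₂ = 3 × 100 = 300.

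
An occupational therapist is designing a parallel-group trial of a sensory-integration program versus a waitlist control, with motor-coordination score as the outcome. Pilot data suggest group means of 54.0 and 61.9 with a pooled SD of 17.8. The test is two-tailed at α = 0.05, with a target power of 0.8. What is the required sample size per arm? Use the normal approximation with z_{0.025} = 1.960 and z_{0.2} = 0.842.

n = 80 per group

Cohen's d = |M₁ − M₂| / SD_pooled = |54.0 − 61.9| / 17.8 = 7.9 / 17.8 = 0.444.
For two independent groups with equal n: n = 2·((z_{α/2} + z_β) / d)².
z_{α/2} + z_β = 1.960 + 0.842 = 2.802.
n = 2 × (2.802 / 0.444)² = 2 × 6.311² = 2 × 39.83 = 79.7.
Round up to the next whole participant.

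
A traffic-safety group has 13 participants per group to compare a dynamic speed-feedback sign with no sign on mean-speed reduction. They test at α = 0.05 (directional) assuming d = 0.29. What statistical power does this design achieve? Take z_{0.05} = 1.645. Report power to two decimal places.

power ≈ 0.18

For two equal groups, power = Φ(d·√(n/2) − z_{α}).
d·√(n/2) = 0.29 × √(13/2) = 0.29 × 2.550 = 0.739.
z_β = 0.739 − 1.645 = -0.906.
Power = Φ(-0.906) = 0.183.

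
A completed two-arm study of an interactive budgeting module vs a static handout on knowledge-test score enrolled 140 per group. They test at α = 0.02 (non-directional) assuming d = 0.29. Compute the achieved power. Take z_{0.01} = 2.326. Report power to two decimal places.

power ≈ 0.54

For two equal groups, power = Φ(d·√(n/2) − z_{α/2}).
d·√(n/2) = 0.29 × √(140/2) = 0.29 × 8.367 = 2.426.
z_β = 2.426 − 2.326 = 0.100.
Power = Φ(0.100) = 0.540.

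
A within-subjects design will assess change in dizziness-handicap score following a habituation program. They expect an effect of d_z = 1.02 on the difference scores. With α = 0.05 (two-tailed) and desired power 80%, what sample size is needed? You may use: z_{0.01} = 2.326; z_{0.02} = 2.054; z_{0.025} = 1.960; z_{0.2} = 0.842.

For a paired (one-sample on differences) test: n = ((z_{α/2} + z_β) / d)².
z_{α/2} + z_β = 1.960 + 0.842 = 2.802.
n = (2.802 / 1.02)² = 2.747² = 7.55.
Round up.

n = 8 pairs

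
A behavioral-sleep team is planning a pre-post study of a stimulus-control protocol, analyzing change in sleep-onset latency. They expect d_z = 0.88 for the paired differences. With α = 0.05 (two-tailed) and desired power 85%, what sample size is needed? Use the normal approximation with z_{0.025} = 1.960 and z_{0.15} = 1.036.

For a paired (one-sample on differences) test: n = ((z_{α/2} + z_β) / d)².
z_{α/2} + z_β = 1.960 + 1.036 = 2.996.
n = (2.996 / 0.88)² = 3.405² = 11.59.
Round up.

n = 12 pairs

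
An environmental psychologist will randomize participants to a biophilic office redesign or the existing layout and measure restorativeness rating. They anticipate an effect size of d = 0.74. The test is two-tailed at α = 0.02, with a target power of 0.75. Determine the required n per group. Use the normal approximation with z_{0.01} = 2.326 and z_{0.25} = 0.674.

For two independent groups with equal n: n = 2·((z_{α/2} + z_β) / d)².
z_{α/2} + z_β = 2.326 + 0.674 = 3.000.
n = 2 × (3.000 / 0.74)² = 2 × 4.054² = 2 × 16.44 = 32.9.
Round up to the next whole participant.

n = 33 per group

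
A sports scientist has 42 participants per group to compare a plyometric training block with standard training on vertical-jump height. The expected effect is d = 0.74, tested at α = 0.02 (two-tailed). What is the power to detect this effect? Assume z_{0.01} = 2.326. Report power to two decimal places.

For two equal groups, power = Φ(d·√(n/2) − z_{α/2}).
d·√(n/2) = 0.74 × √(42/2) = 0.74 × 4.583 = 3.391.
z_β = 3.391 − 2.326 = 1.065.
Power = Φ(1.065) = 0.857.

power ≈ 0.86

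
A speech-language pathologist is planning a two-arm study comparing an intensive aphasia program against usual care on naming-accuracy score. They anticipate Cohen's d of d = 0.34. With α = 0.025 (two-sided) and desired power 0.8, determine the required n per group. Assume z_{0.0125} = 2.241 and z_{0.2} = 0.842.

For two independent groups with equal n: n = 2·((z_{α/2} + z_β) / d)².
z_{α/2} + z_β = 2.241 + 0.842 = 3.083.
n = 2 × (3.083 / 0.34)² = 2 × 9.068² = 2 × 82.22 = 164.4.
Round up to the next whole participant.

n = 165 per group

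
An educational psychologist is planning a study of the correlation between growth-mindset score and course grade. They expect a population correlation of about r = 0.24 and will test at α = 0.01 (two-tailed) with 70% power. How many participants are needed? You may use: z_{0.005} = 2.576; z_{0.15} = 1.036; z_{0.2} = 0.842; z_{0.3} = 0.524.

n = 164

Fisher's z: C = ½·ln((1+r)/(1−r)) = ½·ln(1.6316) = 0.2448.
n = ((z_{α/2} + z_β)/C)² + 3.
(2.576 + 0.524) / 0.2448 = 3.100 / 0.2448 = 12.663.
n = 12.663² + 3 = 160.36 + 3 = 163.4.
Round up.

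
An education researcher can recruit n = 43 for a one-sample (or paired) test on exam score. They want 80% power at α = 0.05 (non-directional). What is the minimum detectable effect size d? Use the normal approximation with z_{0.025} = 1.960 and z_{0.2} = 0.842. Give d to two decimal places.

d_min ≈ 0.43

For a single sample (or paired design) of n = 43: d_min = (z_{α/2} + z_β)/√n.
z-sum = 1.960 + 0.842 = 2.802.
d_min = 2.802 / √43 = 2.802 / 6.557 = 0.427.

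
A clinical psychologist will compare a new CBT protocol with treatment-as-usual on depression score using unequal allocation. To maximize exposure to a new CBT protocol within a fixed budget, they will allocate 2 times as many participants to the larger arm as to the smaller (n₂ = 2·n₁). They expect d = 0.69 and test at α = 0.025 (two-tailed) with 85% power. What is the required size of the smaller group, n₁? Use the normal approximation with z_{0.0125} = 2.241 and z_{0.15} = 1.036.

With allocation ratio k = n₂/n₁ = 2, Var(x̄₁−x̄₂) = σ²(1/n₁ + 1/(k·n₁)) = σ²·(k+1)/(k·n₁).
So n₁ = (1 + 1/k)·((z_{α/2} + z_β)/d)² = 1.500 × (3.277/0.69)².
n₁ = 1.500 × 22.56 = 33.8.
Round up: n₁ = 34, giving n₂ = 2 × 34 = 68.

n₁ = 34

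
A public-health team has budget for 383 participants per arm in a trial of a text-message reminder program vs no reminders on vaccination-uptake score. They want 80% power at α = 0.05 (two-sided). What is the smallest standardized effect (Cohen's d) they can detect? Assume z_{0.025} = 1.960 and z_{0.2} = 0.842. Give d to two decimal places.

For two independent groups of n = 383 each: d_min = (z_{α/2} + z_β)·√(2/n).
z-sum = 1.960 + 0.842 = 2.802.
d_min = 2.802 × √(2/383) = 2.802 × 0.0723 = 0.202.

d_min ≈ 0.20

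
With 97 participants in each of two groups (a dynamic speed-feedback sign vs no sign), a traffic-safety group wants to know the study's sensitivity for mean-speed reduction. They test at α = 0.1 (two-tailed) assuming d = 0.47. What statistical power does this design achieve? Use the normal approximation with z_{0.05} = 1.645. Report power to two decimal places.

For two equal groups, power = Φ(d·√(n/2) − z_{α/2}).
d·√(n/2) = 0.47 × √(97/2) = 0.47 × 6.964 = 3.273.
z_β = 3.273 − 1.645 = 1.628.
Power = Φ(1.628) = 0.948.

power ≈ 0.95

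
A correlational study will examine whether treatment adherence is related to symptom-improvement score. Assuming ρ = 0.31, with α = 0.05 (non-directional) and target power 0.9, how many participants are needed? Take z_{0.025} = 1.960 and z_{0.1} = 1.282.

n = 106

Fisher's z: C = ½·ln((1+r)/(1−r)) = ½·ln(1.8986) = 0.3205.
n = ((z_{α/2} + z_β)/C)² + 3.
(1.960 + 1.282) / 0.3205 = 3.242 / 0.3205 = 10.115.
n = 10.115² + 3 = 102.32 + 3 = 105.3.
Round up.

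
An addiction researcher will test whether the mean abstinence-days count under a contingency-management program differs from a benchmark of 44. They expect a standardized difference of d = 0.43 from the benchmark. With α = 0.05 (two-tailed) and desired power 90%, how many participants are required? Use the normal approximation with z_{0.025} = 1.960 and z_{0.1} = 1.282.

For a one-sample test: n = ((z_{α/2} + z_β) / d)².
z_{α/2} + z_β = 1.960 + 1.282 = 3.242.
n = (3.242 / 0.43)² = 7.540² = 56.84.
Round up.

n = 57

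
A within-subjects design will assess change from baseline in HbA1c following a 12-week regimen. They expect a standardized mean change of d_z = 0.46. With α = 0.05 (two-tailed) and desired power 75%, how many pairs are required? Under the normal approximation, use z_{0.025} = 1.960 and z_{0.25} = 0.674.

For a paired (one-sample on differences) test: n = ((z_{α/2} + z_β) / d)².
z_{α/2} + z_β = 1.960 + 0.674 = 2.634.
n = (2.634 / 0.46)² = 5.726² = 32.79.
Round up.

n = 33 pairs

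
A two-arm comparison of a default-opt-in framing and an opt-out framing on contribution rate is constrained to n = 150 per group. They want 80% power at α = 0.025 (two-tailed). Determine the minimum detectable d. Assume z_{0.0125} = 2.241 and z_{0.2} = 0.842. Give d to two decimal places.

For two independent groups of n = 150 each: d_min = (z_{α/2} + z_β)·√(2/n).
z-sum = 2.241 + 0.842 = 3.083.
d_min = 3.083 × √(2/150) = 3.083 × 0.1155 = 0.356.

d_min ≈ 0.36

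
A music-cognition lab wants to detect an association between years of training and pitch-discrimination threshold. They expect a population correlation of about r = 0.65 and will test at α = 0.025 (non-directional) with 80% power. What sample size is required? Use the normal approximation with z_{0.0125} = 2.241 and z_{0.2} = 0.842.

n = 19

Fisher's z: C = ½·ln((1+r)/(1−r)) = ½·ln(4.7143) = 0.7753.
n = ((z_{α/2} + z_β)/C)² + 3.
(2.241 + 0.842) / 0.7753 = 3.083 / 0.7753 = 3.977.
n = 3.977² + 3 = 15.81 + 3 = 18.8.
Round up.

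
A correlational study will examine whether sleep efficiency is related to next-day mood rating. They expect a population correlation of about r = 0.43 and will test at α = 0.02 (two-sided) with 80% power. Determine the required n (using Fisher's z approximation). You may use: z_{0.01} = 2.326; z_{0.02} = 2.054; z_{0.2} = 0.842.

Fisher's z: C = ½·ln((1+r)/(1−r)) = ½·ln(2.5088) = 0.4599.
n = ((z_{α/2} + z_β)/C)² + 3.
(2.326 + 0.842) / 0.4599 = 3.168 / 0.4599 = 6.888.
n = 6.888² + 3 = 47.45 + 3 = 50.5.
Round up.

n = 51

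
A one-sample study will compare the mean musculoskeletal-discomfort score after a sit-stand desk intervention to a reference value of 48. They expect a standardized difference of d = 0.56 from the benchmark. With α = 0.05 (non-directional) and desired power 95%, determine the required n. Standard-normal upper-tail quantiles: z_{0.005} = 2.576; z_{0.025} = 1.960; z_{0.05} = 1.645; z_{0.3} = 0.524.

n = 42

For a one-sample test: n = ((z_{α/2} + z_β) / d)².
z_{α/2} + z_β = 1.960 + 1.645 = 3.605.
n = (3.605 / 0.56)² = 6.437² = 41.44.
Round up.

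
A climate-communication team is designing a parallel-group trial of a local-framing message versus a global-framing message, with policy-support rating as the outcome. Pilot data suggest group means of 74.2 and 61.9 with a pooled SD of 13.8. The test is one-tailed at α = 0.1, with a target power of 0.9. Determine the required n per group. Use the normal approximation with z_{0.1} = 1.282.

n = 17 per group

Cohen's d = |M₁ − M₂| / SD_pooled = |74.2 − 61.9| / 13.8 = 12.3 / 13.8 = 0.891.
For two independent groups with equal n: n = 2·((z_{α} + z_β) / d)².
z_{α} + z_β = 1.282 + 1.282 = 2.564.
n = 2 × (2.564 / 0.891)² = 2 × 2.878² = 2 × 8.28 = 16.6.
Round up to the next whole participant.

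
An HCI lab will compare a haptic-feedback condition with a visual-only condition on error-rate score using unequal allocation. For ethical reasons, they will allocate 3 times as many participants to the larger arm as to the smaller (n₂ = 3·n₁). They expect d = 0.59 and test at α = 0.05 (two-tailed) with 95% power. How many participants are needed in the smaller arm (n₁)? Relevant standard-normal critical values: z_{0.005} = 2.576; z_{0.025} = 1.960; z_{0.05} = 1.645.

With allocation ratio k = n₂/n₁ = 3, Var(x̄₁−x̄₂) = σ²(1/n₁ + 1/(k·n₁)) = σ²·(k+1)/(k·n₁).
So n₁ = (1 + 1/k)·((z_{α/2} + z_β)/d)² = 1.333 × (3.605/0.59)².
n₁ = 1.333 × 37.33 = 49.8.
Round up: n₁ = 50, giving n₂ = 3 × 50 = 150.

n₁ = 50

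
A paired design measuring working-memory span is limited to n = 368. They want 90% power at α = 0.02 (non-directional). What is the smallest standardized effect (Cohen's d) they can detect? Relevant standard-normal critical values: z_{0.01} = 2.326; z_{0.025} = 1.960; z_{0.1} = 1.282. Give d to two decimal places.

For a single sample (or paired design) of n = 368: d_min = (z_{α/2} + z_β)/√n.
z-sum = 2.326 + 1.282 = 3.608.
d_min = 3.608 / √368 = 3.608 / 19.183 = 0.188.

d_min ≈ 0.19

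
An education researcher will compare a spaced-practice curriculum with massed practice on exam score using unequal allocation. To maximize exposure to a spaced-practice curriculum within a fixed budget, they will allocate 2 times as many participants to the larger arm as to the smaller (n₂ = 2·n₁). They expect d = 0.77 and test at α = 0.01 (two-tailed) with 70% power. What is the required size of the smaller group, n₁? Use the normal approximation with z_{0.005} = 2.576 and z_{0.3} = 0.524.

n₁ = 25

With allocation ratio k = n₂/n₁ = 2, Var(x̄₁−x̄₂) = σ²(1/n₁ + 1/(k·n₁)) = σ²·(k+1)/(k·n₁).
So n₁ = (1 + 1/k)·((z_{α/2} + z_β)/d)² = 1.500 × (3.100/0.77)².
n₁ = 1.500 × 16.21 = 24.3.
Round up: n₁ = 25, giving n₂ = 2 × 25 = 50.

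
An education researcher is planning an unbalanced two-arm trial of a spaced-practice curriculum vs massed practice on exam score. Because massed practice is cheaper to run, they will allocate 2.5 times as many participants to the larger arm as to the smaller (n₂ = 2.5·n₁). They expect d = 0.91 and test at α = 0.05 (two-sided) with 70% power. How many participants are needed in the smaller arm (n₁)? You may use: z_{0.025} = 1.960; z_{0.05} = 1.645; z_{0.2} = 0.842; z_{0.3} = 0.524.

With allocation ratio k = n₂/n₁ = 2.5, Var(x̄₁−x̄₂) = σ²(1/n₁ + 1/(k·n₁)) = σ²·(k+1)/(k·n₁).
So n₁ = (1 + 1/k)·((z_{α/2} + z_β)/d)² = 1.400 × (2.484/0.91)².
n₁ = 1.400 × 7.45 = 10.4.
Round up: n₁ = 11, giving n₂ = ⌈2.5 × 11⌉ = ⌈27.5⌉ = 28.

n₁ = 11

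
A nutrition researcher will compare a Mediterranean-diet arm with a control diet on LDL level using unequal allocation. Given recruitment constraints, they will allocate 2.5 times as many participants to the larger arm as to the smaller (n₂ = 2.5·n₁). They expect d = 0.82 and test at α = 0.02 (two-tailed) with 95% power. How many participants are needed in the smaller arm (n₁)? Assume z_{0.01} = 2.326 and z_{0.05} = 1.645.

n₁ = 33

With allocation ratio k = n₂/n₁ = 2.5, Var(x̄₁−x̄₂) = σ²(1/n₁ + 1/(k·n₁)) = σ²·(k+1)/(k·n₁).
So n₁ = (1 + 1/k)·((z_{α/2} + z_β)/d)² = 1.400 × (3.971/0.82)².
n₁ = 1.400 × 23.45 = 32.8.
Round up: n₁ = 33, giving n₂ = ⌈2.5 × 33⌉ = ⌈82.5⌉ = 83.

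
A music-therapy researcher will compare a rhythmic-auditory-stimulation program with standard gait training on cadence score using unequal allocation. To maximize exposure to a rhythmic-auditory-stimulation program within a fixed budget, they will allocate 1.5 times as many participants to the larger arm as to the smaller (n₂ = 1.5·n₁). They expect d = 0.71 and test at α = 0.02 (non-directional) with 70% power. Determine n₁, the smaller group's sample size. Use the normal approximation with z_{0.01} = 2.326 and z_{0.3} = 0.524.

n₁ = 27

With allocation ratio k = n₂/n₁ = 1.5, Var(x̄₁−x̄₂) = σ²(1/n₁ + 1/(k·n₁)) = σ²·(k+1)/(k·n₁).
So n₁ = (1 + 1/k)·((z_{α/2} + z_β)/d)² = 1.667 × (2.850/0.71)².
n₁ = 1.667 × 16.11 = 26.9.
Round up: n₁ = 27, giving n₂ = ⌈1.5 × 27⌉ = ⌈40.5⌉ = 41.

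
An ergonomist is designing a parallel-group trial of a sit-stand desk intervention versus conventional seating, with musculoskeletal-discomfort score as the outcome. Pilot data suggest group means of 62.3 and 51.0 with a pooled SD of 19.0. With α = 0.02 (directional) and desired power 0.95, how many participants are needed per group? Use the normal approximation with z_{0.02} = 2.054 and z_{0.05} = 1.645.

Cohen's d = |M₁ − M₂| / SD_pooled = |62.3 − 51.0| / 19.0 = 11.3 / 19.0 = 0.595.
For two independent groups with equal n: n = 2·((z_{α} + z_β) / d)².
z_{α} + z_β = 2.054 + 1.645 = 3.699.
n = 2 × (3.699 / 0.595)² = 2 × 6.217² = 2 × 38.65 = 77.3.
Round up to the next whole participant.

n = 78 per group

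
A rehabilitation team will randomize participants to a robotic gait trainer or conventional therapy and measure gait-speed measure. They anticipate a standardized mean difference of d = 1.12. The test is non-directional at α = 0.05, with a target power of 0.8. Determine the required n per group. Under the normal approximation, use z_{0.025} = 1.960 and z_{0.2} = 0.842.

n = 13 per group

For two independent groups with equal n: n = 2·((z_{α/2} + z_β) / d)².
z_{α/2} + z_β = 1.960 + 0.842 = 2.802.
n = 2 × (2.802 / 1.12)² = 2 × 2.502² = 2 × 6.26 = 12.5.
Round up to the next whole participant.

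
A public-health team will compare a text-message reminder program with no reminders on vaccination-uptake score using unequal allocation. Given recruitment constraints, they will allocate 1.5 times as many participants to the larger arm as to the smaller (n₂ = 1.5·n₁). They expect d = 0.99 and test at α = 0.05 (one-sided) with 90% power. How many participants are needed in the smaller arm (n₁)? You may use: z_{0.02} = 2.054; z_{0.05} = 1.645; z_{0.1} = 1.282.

With allocation ratio k = n₂/n₁ = 1.5, Var(x̄₁−x̄₂) = σ²(1/n₁ + 1/(k·n₁)) = σ²·(k+1)/(k·n₁).
So n₁ = (1 + 1/k)·((z_{α} + z_β)/d)² = 1.667 × (2.927/0.99)².
n₁ = 1.667 × 8.74 = 14.6.
Round up: n₁ = 15, giving n₂ = ⌈1.5 × 15⌉ = ⌈22.5⌉ = 23.

n₁ = 15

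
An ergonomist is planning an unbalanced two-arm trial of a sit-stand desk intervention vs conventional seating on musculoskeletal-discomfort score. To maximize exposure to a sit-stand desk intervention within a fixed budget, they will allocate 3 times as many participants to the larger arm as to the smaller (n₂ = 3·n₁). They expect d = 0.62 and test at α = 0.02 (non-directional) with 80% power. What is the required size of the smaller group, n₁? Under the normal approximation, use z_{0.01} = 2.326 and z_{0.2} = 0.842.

With allocation ratio k = n₂/n₁ = 3, Var(x̄₁−x̄₂) = σ²(1/n₁ + 1/(k·n₁)) = σ²·(k+1)/(k·n₁).
So n₁ = (1 + 1/k)·((z_{α/2} + z_β)/d)² = 1.333 × (3.168/0.62)².
n₁ = 1.333 × 26.11 = 34.8.
Round up: n₁ = 35, giving n₂ = 3 × 35 = 105.

n₁ = 35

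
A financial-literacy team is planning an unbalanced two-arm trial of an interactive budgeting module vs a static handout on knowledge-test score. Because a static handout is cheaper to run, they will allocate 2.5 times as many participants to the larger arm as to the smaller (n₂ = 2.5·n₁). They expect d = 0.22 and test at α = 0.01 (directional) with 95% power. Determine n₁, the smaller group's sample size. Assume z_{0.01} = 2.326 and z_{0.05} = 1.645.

With allocation ratio k = n₂/n₁ = 2.5, Var(x̄₁−x̄₂) = σ²(1/n₁ + 1/(k·n₁)) = σ²·(k+1)/(k·n₁).
So n₁ = (1 + 1/k)·((z_{α} + z_β)/d)² = 1.400 × (3.971/0.22)².
n₁ = 1.400 × 325.80 = 456.1.
Round up: n₁ = 457, giving n₂ = ⌈2.5 × 457⌉ = ⌈1142.5⌉ = 1143.

n₁ = 457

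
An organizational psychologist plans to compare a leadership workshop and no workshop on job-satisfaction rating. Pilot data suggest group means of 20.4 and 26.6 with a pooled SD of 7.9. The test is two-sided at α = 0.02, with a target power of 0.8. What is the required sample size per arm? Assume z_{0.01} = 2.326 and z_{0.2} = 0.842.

Cohen's d = |M₁ − M₂| / SD_pooled = |20.4 − 26.6| / 7.9 = 6.2 / 7.9 = 0.785.
For two independent groups with equal n: n = 2·((z_{α/2} + z_β) / d)².
z_{α/2} + z_β = 2.326 + 0.842 = 3.168.
n = 2 × (3.168 / 0.785)² = 2 × 4.036² = 2 × 16.29 = 32.6.
Round up to the next whole participant.

n = 33 per group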